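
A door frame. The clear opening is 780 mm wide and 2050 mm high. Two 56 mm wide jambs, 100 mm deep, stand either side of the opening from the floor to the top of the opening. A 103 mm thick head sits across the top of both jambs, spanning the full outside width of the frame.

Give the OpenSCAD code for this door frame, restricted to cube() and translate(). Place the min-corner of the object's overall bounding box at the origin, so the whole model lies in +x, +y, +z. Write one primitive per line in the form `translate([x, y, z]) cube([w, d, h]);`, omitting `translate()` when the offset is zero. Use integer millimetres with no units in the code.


cube([56, 100, 2050]);
translate([836, 0, 0]) cube([56, 100, 2050]);
translate([0, 0, 2050]) cube([892, 100, 103]);


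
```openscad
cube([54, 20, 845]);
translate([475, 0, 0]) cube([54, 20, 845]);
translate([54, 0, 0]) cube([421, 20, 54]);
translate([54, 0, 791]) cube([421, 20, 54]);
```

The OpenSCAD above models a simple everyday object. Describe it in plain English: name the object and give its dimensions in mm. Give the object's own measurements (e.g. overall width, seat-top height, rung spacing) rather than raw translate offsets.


A rectangular picture frame lying in the x–z plane (depth along y). The opening is 421 mm wide (x) by 737 mm tall (z), surrounded by a border 54 mm wide on all four sides. The frame is 20 mm deep and is made of two full-height vertical stiles with two horizontal rails fitted between them.


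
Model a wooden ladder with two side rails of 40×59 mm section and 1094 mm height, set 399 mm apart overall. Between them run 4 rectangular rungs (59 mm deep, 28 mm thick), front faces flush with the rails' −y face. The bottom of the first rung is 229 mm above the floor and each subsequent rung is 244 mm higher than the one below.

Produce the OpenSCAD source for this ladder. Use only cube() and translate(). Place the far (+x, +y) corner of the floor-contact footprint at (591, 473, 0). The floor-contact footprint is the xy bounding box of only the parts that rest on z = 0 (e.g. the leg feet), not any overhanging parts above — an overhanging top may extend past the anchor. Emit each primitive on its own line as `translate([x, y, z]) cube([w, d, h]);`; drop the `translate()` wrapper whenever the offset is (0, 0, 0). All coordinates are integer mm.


translate([192, 414, 0]) cube([40, 59, 1094]);
translate([551, 414, 0]) cube([40, 59, 1094]);
translate([232, 414, 229]) cube([319, 59, 28]);
translate([232, 414, 473]) cube([319, 59, 28]);
translate([232, 414, 717]) cube([319, 59, 28]);
translate([232, 414, 961]) cube([319, 59, 28]);


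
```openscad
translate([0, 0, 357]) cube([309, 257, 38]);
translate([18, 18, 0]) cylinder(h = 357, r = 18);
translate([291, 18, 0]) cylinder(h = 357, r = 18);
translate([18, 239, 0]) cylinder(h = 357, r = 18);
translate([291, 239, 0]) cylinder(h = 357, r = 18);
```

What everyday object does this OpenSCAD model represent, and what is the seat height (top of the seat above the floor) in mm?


A stool. The seat height is 395 mm.

A 309×257×38 slab at z = 357 on four corner cylinders — a stool. The seat top is 357 + 38 = 395 mm.


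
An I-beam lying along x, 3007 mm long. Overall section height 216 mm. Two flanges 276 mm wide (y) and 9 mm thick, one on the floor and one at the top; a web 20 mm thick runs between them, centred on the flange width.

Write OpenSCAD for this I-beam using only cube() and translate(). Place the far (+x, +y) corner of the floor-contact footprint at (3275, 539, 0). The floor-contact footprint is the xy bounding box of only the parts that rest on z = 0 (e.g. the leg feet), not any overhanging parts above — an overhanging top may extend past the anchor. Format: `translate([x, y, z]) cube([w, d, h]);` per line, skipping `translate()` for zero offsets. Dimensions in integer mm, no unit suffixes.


translate([268, 263, 0]) cube([3007, 276, 9]);
translate([268, 391, 9]) cube([3007, 20, 198]);
translate([268, 263, 207]) cube([3007, 276, 9]);


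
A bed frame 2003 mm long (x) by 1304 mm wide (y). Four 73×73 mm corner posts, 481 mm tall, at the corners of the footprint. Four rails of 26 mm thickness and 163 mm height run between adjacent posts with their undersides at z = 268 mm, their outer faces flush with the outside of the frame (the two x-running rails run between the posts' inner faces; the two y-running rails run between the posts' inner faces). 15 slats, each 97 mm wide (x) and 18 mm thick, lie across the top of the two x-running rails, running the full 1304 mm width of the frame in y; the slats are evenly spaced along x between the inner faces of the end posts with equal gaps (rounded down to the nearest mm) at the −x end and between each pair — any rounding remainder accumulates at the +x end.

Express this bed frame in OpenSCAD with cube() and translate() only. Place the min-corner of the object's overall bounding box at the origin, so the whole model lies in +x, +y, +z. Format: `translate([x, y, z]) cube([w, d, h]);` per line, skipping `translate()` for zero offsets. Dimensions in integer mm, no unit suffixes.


cube([73, 73, 481]);
translate([0, 1231, 0]) cube([73, 73, 481]);
translate([1930, 0, 0]) cube([73, 73, 481]);
translate([1930, 1231, 0]) cube([73, 73, 481]);
translate([73, 0, 268]) cube([1857, 26, 163]);
translate([73, 1278, 268]) cube([1857, 26, 163]);
translate([0, 73, 268]) cube([26, 1158, 163]);
translate([1977, 73, 268]) cube([26, 1158, 163]);
translate([98, 0, 431]) cube([97, 1304, 18]);
translate([220, 0, 431]) cube([97, 1304, 18]);
translate([342, 0, 431]) cube([97, 1304, 18]);
translate([464, 0, 431]) cube([97, 1304, 18]);
translate([586, 0, 431]) cube([97, 1304, 18]);
translate([708, 0, 431]) cube([97, 1304, 18]);
translate([830, 0, 431]) cube([97, 1304, 18]);
translate([952, 0, 431]) cube([97, 1304, 18]);
translate([1074, 0, 431]) cube([97, 1304, 18]);
translate([1196, 0, 431]) cube([97, 1304, 18]);
translate([1318, 0, 431]) cube([97, 1304, 18]);
translate([1440, 0, 431]) cube([97, 1304, 18]);
translate([1562, 0, 431]) cube([97, 1304, 18]);
translate([1684, 0, 431]) cube([97, 1304, 18]);
translate([1806, 0, 431]) cube([97, 1304, 18]);


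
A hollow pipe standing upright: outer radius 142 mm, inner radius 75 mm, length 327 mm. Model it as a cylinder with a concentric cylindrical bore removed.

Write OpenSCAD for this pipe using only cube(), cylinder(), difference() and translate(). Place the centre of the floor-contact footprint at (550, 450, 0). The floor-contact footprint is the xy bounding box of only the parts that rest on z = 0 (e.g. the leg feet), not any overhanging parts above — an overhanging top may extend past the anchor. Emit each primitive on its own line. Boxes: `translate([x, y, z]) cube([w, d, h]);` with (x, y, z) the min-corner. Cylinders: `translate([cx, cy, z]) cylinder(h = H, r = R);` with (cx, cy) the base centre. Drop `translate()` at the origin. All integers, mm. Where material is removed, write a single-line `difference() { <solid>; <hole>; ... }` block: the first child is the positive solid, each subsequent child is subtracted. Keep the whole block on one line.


difference() { translate([550, 450, 0]) cylinder(h = 327, r = 142); translate([550, 450, 0]) cylinder(h = 327, r = 75); }


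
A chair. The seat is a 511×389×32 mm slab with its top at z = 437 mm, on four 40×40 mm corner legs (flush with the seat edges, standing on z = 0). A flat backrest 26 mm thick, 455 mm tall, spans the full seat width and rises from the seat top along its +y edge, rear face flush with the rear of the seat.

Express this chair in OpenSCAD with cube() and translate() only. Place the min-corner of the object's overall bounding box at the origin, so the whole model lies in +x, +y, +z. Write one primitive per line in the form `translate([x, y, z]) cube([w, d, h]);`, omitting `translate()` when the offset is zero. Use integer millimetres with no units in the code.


translate([0, 0, 405]) cube([511, 389, 32]);
cube([40, 40, 405]);
translate([471, 0, 0]) cube([40, 40, 405]);
translate([0, 349, 0]) cube([40, 40, 405]);
translate([471, 349, 0]) cube([40, 40, 405]);
translate([0, 363, 437]) cube([511, 26, 455]);


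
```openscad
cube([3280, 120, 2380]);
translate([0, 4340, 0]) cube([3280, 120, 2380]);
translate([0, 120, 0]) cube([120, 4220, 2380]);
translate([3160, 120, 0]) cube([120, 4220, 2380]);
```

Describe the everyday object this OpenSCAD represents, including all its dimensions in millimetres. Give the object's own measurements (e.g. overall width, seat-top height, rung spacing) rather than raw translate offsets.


The wall frame of a small rectangular building: four walls, each 2380 mm tall and 120 mm thick, enclosing a footprint 3280 mm (x) by 4460 mm (y) outside-to-outside, with no floor or roof. The front and back walls (the −y and +y sides) span the full width; the two side walls fit between them.


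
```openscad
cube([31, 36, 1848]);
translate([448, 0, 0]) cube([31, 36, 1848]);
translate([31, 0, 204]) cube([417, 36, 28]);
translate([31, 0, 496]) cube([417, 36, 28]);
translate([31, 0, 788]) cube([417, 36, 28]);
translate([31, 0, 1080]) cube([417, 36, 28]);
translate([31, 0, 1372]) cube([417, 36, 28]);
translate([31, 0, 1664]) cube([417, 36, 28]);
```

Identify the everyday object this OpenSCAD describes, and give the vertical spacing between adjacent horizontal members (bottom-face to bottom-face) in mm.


A ladder. The rung spacing is 292 mm.

Two tall 31×36 posts with 6 short bars between them — a ladder. Adjacent rungs sit at z = 204 and z = 496, so the spacing is 496 − 204 = 292 mm.


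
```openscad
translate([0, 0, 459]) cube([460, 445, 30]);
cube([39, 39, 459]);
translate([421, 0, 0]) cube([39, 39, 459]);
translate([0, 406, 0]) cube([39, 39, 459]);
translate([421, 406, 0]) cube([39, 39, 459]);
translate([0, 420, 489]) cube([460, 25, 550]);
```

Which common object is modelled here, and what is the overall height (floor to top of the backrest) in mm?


A chair. The overall height is 1039 mm.

A slab on four corner posts with a tall panel at the back — a chair. The seat slab sits at z = 459 with thickness 30, and the 550 mm backrest starts at the seat top, so the overall height is 459 + 30 + 550 = 1039 mm.


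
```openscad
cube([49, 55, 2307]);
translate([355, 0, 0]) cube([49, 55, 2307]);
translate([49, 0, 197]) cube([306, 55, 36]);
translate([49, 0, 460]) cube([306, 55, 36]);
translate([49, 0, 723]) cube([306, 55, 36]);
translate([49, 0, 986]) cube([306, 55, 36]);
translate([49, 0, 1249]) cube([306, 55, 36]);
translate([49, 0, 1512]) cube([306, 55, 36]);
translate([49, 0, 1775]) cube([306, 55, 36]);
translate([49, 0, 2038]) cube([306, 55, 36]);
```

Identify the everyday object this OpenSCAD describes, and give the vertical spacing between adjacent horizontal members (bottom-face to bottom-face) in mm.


A ladder. The rung spacing is 263 mm.

Two tall 49×55 posts with 8 short bars between them — a ladder. Adjacent rungs sit at z = 197 and z = 460, so the spacing is 460 − 197 = 263 mm.


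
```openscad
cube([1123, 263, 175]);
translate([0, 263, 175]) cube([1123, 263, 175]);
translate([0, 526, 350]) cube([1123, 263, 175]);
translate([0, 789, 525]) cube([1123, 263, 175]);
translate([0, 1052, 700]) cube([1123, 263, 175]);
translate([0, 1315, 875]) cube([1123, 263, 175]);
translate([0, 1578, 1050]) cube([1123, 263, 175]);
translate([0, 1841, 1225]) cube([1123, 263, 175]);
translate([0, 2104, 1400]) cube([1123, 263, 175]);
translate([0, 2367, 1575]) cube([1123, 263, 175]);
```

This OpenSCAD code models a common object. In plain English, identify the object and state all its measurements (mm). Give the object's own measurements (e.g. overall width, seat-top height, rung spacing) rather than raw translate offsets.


A straight staircase of 10 solid steps. Each step is 1123 mm wide (x), 263 mm deep (y, the going) and 175 mm tall (the rise). The first step rests on the floor; each subsequent step sits one going further in +y and one rise higher in +z, directly behind and above the previous step with no overlap.


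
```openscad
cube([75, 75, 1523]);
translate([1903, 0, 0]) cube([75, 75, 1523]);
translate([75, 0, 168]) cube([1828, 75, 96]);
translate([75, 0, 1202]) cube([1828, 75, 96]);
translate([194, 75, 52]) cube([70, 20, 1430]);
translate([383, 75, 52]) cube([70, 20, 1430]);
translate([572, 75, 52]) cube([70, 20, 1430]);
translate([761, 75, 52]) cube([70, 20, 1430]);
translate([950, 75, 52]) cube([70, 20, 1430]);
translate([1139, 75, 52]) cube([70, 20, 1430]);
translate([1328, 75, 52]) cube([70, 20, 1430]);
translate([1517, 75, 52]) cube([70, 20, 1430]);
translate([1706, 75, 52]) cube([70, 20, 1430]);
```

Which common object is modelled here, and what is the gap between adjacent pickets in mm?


A fence section. The picket gap is 119 mm.

Two posts, two rails, 9 pickets — a fence section. Span 1828 mm holds 9 pickets of 70 mm with 10 equal gaps: ⌊(1828 − 9·70) / 10⌋ = 119 mm.


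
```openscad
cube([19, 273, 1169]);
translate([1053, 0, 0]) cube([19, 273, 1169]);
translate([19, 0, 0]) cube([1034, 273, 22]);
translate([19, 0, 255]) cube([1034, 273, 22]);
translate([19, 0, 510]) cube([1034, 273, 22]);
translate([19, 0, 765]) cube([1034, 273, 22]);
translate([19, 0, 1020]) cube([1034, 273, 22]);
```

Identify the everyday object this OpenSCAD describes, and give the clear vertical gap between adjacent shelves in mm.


A bookshelf. The clear shelf gap is 233 mm.

Two tall side panels with 5 horizontal boards between them — a bookshelf. The first two shelf undersides are at z = 0 and z = 255; with shelf thickness 22, the clear gap is 255 − 0 − 22 = 233 mm.


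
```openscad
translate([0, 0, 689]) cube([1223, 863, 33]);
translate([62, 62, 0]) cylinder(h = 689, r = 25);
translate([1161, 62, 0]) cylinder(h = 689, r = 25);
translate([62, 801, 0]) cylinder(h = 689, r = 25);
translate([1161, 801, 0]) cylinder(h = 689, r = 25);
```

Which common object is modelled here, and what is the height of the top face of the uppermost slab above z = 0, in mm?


A table. The table height is 722 mm.

A 1223×863×33 slab sits at z = 689 on four Ø50 mm round legs — a table. The top surface is at 689 + 33 = 722 mm.


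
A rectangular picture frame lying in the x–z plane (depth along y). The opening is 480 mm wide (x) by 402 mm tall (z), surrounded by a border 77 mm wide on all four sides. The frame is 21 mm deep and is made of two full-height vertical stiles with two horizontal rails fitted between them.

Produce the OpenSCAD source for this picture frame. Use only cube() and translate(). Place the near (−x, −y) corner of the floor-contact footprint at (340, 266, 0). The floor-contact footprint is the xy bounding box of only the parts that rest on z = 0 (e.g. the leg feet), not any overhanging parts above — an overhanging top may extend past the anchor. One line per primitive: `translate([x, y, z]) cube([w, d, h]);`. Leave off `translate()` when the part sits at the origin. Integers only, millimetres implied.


translate([340, 266, 0]) cube([77, 21, 556]);
translate([897, 266, 0]) cube([77, 21, 556]);
translate([417, 266, 0]) cube([480, 21, 77]);
translate([417, 266, 479]) cube([480, 21, 77]);


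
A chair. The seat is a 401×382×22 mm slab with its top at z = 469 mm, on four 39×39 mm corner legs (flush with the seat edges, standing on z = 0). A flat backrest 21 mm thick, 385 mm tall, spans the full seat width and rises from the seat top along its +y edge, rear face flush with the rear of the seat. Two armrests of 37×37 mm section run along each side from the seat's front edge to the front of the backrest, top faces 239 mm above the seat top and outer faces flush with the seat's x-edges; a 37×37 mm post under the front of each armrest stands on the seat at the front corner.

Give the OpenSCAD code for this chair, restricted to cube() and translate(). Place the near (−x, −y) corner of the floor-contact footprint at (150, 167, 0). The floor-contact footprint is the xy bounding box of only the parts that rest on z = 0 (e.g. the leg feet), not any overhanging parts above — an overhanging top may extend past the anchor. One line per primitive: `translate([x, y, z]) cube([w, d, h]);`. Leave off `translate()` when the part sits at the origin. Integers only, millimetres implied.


translate([150, 167, 447]) cube([401, 382, 22]);
translate([150, 167, 0]) cube([39, 39, 447]);
translate([512, 167, 0]) cube([39, 39, 447]);
translate([150, 510, 0]) cube([39, 39, 447]);
translate([512, 510, 0]) cube([39, 39, 447]);
translate([150, 528, 469]) cube([401, 21, 385]);
translate([150, 167, 671]) cube([37, 361, 37]);
translate([514, 167, 671]) cube([37, 361, 37]);
translate([150, 167, 469]) cube([37, 37, 202]);
translate([514, 167, 469]) cube([37, 37, 202]);


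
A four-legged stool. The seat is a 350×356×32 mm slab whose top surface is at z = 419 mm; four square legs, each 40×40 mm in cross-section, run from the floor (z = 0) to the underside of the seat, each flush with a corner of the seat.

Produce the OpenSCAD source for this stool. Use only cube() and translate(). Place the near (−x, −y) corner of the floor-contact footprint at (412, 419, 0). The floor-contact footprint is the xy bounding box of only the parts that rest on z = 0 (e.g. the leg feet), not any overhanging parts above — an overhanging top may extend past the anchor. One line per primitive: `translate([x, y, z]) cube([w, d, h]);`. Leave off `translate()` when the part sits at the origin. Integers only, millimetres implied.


translate([412, 419, 387]) cube([350, 356, 32]);
translate([412, 419, 0]) cube([40, 40, 387]);
translate([722, 419, 0]) cube([40, 40, 387]);
translate([412, 735, 0]) cube([40, 40, 387]);
translate([722, 735, 0]) cube([40, 40, 387]);


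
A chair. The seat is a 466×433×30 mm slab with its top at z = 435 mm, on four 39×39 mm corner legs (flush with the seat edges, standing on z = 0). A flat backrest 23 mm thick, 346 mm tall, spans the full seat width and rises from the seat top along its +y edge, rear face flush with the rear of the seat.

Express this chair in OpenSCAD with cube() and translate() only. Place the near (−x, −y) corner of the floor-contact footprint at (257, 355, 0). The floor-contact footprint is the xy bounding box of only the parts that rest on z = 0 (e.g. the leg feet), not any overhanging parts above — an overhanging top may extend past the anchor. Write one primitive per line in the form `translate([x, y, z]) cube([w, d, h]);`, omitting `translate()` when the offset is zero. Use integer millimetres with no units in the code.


translate([257, 355, 405]) cube([466, 433, 30]);
translate([257, 355, 0]) cube([39, 39, 405]);
translate([684, 355, 0]) cube([39, 39, 405]);
translate([257, 749, 0]) cube([39, 39, 405]);
translate([684, 749, 0]) cube([39, 39, 405]);
translate([257, 765, 435]) cube([466, 23, 346]);


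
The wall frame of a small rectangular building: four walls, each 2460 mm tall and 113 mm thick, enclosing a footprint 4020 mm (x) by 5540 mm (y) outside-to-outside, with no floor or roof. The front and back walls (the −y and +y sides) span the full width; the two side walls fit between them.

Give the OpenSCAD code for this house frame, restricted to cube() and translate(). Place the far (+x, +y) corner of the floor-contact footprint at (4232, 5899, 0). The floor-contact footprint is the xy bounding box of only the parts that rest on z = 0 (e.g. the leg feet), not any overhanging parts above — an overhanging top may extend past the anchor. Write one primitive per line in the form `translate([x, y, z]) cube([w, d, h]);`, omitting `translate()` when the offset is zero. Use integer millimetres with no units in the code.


translate([212, 359, 0]) cube([4020, 113, 2460]);
translate([212, 5786, 0]) cube([4020, 113, 2460]);
translate([212, 472, 0]) cube([113, 5314, 2460]);
translate([4119, 472, 0]) cube([113, 5314, 2460]);


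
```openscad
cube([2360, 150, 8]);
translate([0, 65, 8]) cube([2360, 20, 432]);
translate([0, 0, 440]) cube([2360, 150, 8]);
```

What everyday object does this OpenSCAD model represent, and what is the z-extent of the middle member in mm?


An I-beam. The web height is 432 mm.

Two wide flanges with a thin centred web — an I-beam. Overall 448 mm minus two 8 mm flanges gives a web of 448 − 2·8 = 432 mm.


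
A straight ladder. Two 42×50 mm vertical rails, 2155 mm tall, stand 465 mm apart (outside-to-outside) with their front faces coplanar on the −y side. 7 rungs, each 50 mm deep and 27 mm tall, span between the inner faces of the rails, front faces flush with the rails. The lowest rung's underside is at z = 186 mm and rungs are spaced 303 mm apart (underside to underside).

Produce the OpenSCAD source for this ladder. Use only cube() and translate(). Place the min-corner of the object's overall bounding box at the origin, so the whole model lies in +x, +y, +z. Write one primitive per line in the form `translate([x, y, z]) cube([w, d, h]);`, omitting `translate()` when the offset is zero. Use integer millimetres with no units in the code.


cube([42, 50, 2155]);
translate([423, 0, 0]) cube([42, 50, 2155]);
translate([42, 0, 186]) cube([381, 50, 27]);
translate([42, 0, 489]) cube([381, 50, 27]);
translate([42, 0, 792]) cube([381, 50, 27]);
translate([42, 0, 1095]) cube([381, 50, 27]);
translate([42, 0, 1398]) cube([381, 50, 27]);
translate([42, 0, 1701]) cube([381, 50, 27]);
translate([42, 0, 2004]) cube([381, 50, 27]);


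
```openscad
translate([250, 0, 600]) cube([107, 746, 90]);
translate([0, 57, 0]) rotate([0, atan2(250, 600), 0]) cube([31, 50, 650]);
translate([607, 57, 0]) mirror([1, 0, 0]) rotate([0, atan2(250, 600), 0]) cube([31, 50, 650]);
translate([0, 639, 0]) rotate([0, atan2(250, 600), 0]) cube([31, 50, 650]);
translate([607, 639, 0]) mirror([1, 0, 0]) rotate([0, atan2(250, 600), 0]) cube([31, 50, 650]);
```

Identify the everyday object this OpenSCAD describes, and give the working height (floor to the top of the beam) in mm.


A sawhorse. The overall height is 690 mm.

A beam across two mirrored pairs of raked legs — a sawhorse. The beam's underside is at z = 600 (matching the legs' vertical rise in atan2(250, 600)) and the beam is 90 mm tall, so its top is at 600 + 90 = 690 mm. The raked legs top out at the beam's underside, so that is the highest point.


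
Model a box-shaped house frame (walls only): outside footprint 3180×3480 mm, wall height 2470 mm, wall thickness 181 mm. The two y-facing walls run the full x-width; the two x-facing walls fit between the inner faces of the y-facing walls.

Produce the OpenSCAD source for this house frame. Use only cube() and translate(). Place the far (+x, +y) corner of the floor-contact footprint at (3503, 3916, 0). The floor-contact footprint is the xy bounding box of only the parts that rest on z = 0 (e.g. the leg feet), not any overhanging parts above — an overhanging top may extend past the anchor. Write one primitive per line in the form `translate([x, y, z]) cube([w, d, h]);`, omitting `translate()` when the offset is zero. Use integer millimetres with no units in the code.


translate([323, 436, 0]) cube([3180, 181, 2470]);
translate([323, 3735, 0]) cube([3180, 181, 2470]);
translate([323, 617, 0]) cube([181, 3118, 2470]);
translate([3322, 617, 0]) cube([181, 3118, 2470]);


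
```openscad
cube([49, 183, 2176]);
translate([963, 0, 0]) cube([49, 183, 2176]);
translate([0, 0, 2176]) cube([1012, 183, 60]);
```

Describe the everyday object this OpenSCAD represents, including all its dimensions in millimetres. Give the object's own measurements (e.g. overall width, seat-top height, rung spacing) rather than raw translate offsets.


A door frame. The clear opening is 914 mm wide and 2176 mm high. Two 49 mm wide jambs, 183 mm deep, stand either side of the opening from the floor to the top of the opening. A 60 mm thick head sits across the top of both jambs, spanning the full outside width of the frame.


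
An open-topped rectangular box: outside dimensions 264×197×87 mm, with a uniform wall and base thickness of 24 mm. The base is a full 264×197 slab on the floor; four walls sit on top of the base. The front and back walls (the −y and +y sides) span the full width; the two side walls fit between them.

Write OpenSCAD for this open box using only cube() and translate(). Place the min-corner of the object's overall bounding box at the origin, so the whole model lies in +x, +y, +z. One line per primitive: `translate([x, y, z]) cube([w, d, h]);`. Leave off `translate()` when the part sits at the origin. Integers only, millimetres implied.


cube([264, 197, 24]);
translate([0, 0, 24]) cube([264, 24, 63]);
translate([0, 173, 24]) cube([264, 24, 63]);
translate([0, 24, 24]) cube([24, 149, 63]);
translate([240, 24, 24]) cube([24, 149, 63]);


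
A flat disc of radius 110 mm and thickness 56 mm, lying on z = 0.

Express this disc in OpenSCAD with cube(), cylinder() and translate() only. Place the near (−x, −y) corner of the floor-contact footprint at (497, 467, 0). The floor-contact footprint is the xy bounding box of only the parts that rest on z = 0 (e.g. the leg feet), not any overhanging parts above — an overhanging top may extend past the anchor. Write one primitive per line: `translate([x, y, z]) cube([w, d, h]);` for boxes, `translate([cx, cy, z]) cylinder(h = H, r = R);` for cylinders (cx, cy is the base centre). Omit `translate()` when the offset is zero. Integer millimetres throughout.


translate([607, 577, 0]) cylinder(h = 56, r = 110);


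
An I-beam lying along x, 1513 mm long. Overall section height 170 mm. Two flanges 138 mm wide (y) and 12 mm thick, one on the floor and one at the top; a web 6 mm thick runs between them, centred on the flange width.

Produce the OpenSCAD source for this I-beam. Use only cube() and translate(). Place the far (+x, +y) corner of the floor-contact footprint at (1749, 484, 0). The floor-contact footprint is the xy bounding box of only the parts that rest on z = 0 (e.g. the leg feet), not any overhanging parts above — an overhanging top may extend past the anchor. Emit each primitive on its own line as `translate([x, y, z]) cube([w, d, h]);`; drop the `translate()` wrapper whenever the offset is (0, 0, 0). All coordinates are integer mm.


translate([236, 346, 0]) cube([1513, 138, 12]);
translate([236, 412, 12]) cube([1513, 6, 146]);
translate([236, 346, 158]) cube([1513, 138, 12]);


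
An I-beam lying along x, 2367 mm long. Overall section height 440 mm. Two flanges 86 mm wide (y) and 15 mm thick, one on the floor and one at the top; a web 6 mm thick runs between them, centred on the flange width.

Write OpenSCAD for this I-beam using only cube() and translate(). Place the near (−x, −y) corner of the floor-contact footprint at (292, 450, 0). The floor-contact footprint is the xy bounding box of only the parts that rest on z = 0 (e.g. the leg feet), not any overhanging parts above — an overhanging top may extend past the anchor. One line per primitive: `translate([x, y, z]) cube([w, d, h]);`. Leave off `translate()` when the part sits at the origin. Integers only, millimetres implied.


translate([292, 450, 0]) cube([2367, 86, 15]);
translate([292, 490, 15]) cube([2367, 6, 410]);
translate([292, 450, 425]) cube([2367, 86, 15]);


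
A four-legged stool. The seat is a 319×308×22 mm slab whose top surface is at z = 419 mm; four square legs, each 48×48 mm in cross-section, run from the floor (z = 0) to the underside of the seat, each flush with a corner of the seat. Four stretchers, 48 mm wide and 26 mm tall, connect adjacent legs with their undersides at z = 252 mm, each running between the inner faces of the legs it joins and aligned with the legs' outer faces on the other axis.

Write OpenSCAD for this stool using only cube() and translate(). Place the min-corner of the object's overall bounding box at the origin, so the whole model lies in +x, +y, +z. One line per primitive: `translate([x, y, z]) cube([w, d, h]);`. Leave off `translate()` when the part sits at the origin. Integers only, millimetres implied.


// leg_h = 419 - 22 = 397
// stretcher span = 319 - 2*48 = 223
translate([0, 0, 397]) cube([319, 308, 22]);
cube([48, 48, 397]);
translate([271, 0, 0]) cube([48, 48, 397]);
translate([0, 260, 0]) cube([48, 48, 397]);
translate([271, 260, 0]) cube([48, 48, 397]);
translate([48, 0, 252]) cube([223, 48, 26]);
translate([48, 260, 252]) cube([223, 48, 26]);
translate([0, 48, 252]) cube([48, 212, 26]);
translate([271, 48, 252]) cube([48, 212, 26]);


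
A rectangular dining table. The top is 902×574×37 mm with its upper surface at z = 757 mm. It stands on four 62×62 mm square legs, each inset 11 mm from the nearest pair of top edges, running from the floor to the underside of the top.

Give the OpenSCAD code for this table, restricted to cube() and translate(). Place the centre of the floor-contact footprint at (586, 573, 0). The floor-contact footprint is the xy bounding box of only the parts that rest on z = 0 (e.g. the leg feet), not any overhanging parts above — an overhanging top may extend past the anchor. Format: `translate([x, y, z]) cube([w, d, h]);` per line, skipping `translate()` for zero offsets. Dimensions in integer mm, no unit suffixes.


translate([135, 286, 720]) cube([902, 574, 37]);
translate([146, 297, 0]) cube([62, 62, 720]);
translate([964, 297, 0]) cube([62, 62, 720]);
translate([146, 787, 0]) cube([62, 62, 720]);
translate([964, 787, 0]) cube([62, 62, 720]);


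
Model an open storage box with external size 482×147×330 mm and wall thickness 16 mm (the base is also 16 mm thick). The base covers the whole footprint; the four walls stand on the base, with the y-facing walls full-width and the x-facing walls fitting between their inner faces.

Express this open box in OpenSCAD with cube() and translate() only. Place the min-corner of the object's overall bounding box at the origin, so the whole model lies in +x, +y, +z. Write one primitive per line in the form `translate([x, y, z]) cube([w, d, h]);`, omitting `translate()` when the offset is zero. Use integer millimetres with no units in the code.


cube([482, 147, 16]);
translate([0, 0, 16]) cube([482, 16, 314]);
translate([0, 131, 16]) cube([482, 16, 314]);
translate([0, 16, 16]) cube([16, 115, 314]);
translate([466, 16, 16]) cube([16, 115, 314]);


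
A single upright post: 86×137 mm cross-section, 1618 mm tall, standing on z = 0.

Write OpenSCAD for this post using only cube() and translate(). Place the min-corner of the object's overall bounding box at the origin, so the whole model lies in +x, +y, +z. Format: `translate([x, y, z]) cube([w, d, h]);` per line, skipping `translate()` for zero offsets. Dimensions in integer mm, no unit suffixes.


cube([86, 137, 1618]);


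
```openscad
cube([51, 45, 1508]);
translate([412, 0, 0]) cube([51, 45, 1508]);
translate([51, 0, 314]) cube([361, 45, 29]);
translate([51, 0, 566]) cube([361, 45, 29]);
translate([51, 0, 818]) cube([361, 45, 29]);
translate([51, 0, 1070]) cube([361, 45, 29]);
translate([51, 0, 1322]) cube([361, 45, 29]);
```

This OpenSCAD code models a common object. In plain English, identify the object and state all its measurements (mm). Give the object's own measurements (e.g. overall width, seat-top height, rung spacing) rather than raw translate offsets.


A straight ladder. Two 51×45 mm vertical rails, 1508 mm tall, stand 463 mm apart (outside-to-outside) with their front faces coplanar on the −y side. 5 rungs, each 45 mm deep and 29 mm tall, span between the inner faces of the rails, front faces flush with the rails. The lowest rung's underside is at z = 314 mm and rungs are spaced 252 mm apart (underside to underside).


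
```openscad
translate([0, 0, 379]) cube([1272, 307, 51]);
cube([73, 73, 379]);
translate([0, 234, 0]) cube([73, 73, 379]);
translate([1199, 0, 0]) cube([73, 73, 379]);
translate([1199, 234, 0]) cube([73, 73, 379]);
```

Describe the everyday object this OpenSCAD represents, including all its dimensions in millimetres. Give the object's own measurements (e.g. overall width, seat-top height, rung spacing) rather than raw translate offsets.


A bench: a 1272×307 mm seat slab, 51 mm thick, top at z = 430 mm, on four 73×73 mm square legs flush with the seat corners and standing on z = 0.


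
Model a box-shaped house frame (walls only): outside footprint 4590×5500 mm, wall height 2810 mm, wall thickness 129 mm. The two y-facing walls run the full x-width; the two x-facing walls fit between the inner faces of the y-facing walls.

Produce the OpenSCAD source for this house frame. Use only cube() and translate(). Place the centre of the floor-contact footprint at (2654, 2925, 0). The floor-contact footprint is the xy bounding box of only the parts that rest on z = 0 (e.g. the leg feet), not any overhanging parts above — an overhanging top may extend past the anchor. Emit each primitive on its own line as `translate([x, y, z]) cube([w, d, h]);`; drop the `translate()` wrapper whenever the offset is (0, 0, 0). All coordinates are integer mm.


translate([359, 175, 0]) cube([4590, 129, 2810]);
translate([359, 5546, 0]) cube([4590, 129, 2810]);
translate([359, 304, 0]) cube([129, 5242, 2810]);
translate([4820, 304, 0]) cube([129, 5242, 2810]);


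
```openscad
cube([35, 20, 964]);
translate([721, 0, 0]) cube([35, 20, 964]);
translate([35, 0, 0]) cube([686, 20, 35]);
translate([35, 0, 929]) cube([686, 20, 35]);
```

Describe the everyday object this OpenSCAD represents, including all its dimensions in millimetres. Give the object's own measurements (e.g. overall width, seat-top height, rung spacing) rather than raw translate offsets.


A rectangular picture frame lying in the x–z plane (depth along y). The opening is 686 mm wide (x) by 894 mm tall (z), surrounded by a border 35 mm wide on all four sides. The frame is 20 mm deep and is made of two full-height vertical stiles with two horizontal rails fitted between them.


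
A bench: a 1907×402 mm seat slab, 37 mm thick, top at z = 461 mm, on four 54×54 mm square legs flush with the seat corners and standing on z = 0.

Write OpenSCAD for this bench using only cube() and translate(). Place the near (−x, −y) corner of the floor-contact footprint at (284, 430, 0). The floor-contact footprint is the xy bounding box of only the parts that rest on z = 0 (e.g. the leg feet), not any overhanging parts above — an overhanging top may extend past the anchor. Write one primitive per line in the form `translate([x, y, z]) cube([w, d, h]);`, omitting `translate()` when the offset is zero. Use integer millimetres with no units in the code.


translate([284, 430, 424]) cube([1907, 402, 37]);
translate([284, 430, 0]) cube([54, 54, 424]);
translate([284, 778, 0]) cube([54, 54, 424]);
translate([2137, 430, 0]) cube([54, 54, 424]);
translate([2137, 778, 0]) cube([54, 54, 424]);


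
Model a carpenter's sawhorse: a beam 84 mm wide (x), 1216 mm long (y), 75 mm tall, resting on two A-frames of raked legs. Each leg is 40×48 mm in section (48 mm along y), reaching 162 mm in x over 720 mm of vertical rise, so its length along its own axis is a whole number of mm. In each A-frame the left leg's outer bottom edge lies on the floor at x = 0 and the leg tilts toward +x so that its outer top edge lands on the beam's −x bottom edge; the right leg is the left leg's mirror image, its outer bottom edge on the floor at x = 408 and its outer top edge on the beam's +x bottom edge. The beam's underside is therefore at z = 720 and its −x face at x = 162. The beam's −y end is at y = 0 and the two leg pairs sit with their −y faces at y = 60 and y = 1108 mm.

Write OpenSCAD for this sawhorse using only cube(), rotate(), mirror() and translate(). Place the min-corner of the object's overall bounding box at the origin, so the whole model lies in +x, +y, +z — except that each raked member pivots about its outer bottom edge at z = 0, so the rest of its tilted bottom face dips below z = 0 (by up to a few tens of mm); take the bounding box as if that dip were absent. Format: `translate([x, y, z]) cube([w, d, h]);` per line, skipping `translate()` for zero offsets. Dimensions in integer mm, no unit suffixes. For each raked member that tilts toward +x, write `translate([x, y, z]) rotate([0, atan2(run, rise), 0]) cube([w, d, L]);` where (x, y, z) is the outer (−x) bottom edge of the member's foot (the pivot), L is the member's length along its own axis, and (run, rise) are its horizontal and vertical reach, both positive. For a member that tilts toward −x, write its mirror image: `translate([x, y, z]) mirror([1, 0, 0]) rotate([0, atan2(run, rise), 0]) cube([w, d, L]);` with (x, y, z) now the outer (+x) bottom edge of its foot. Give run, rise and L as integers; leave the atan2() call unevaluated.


translate([162, 0, 720]) cube([84, 1216, 75]);
translate([0, 60, 0]) rotate([0, atan2(162, 720), 0]) cube([40, 48, 738]);
translate([408, 60, 0]) mirror([1, 0, 0]) rotate([0, atan2(162, 720), 0]) cube([40, 48, 738]);
translate([0, 1108, 0]) rotate([0, atan2(162, 720), 0]) cube([40, 48, 738]);
translate([408, 1108, 0]) mirror([1, 0, 0]) rotate([0, atan2(162, 720), 0]) cube([40, 48, 738]);


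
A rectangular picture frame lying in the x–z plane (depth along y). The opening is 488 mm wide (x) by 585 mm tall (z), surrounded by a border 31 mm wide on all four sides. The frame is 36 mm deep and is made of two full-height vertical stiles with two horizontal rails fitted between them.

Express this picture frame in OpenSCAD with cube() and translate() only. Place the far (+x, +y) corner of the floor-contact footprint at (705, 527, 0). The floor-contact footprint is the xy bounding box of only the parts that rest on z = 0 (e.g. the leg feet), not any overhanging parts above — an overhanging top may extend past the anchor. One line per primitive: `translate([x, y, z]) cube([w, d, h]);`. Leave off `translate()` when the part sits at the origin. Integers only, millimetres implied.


translate([155, 491, 0]) cube([31, 36, 647]);
translate([674, 491, 0]) cube([31, 36, 647]);
translate([186, 491, 0]) cube([488, 36, 31]);
translate([186, 491, 616]) cube([488, 36, 31]);


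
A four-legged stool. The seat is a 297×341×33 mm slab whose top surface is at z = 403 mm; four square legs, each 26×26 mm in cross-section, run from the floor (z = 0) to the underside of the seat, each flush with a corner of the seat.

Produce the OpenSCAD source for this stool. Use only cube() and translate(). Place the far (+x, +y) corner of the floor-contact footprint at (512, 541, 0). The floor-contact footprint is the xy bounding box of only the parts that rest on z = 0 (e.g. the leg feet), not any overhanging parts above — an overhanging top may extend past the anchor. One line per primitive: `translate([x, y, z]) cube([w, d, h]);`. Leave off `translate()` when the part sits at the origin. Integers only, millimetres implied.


translate([215, 200, 370]) cube([297, 341, 33]);
translate([215, 200, 0]) cube([26, 26, 370]);
translate([486, 200, 0]) cube([26, 26, 370]);
translate([215, 515, 0]) cube([26, 26, 370]);
translate([486, 515, 0]) cube([26, 26, 370]);


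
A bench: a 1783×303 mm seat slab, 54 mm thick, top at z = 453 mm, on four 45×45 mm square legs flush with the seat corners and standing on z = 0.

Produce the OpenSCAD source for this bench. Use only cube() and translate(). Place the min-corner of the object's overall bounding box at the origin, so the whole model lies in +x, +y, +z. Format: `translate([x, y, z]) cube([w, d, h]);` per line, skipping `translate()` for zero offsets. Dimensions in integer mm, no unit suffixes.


translate([0, 0, 399]) cube([1783, 303, 54]);
cube([45, 45, 399]);
translate([0, 258, 0]) cube([45, 45, 399]);
translate([1738, 0, 0]) cube([45, 45, 399]);
translate([1738, 258, 0]) cube([45, 45, 399]);


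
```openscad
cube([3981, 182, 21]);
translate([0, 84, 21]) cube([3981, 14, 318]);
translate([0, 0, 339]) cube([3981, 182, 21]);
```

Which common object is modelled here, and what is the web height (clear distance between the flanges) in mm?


An I-beam. The web height is 318 mm.

Two wide flanges with a thin centred web — an I-beam. Overall 360 mm minus two 21 mm flanges gives a web of 360 − 2·21 = 318 mm.
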